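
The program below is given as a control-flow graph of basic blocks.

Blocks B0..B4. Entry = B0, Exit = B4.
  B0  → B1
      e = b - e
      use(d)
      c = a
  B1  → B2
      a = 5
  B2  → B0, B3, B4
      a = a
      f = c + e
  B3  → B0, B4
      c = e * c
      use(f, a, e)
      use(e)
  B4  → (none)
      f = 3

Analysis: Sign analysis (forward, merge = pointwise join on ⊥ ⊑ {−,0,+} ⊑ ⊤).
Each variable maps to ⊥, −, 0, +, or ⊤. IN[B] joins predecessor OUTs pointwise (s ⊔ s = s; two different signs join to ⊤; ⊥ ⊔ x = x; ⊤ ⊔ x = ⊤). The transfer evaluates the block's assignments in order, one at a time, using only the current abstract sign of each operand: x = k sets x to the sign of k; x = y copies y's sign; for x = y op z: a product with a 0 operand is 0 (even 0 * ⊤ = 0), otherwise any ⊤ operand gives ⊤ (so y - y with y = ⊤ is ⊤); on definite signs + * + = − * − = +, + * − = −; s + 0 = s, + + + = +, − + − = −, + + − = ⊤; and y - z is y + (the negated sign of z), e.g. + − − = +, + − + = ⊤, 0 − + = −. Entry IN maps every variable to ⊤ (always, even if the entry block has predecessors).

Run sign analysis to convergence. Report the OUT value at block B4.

Converged values:
  B0:   IN=(all ⊤)   OUT=(all ⊤)
  B1:   IN=(all ⊤)   OUT={a:+; rest ⊤}
  B2:   IN={a:+; rest ⊤}   OUT={a:+; rest ⊤}
  B3:   IN={a:+; rest ⊤}   OUT={a:+; rest ⊤}
  B4:   IN={a:+; rest ⊤}   OUT={a:+, f:+; rest ⊤}

Merge at B4: IN[B4] = OUT[B2] ⊔ OUT[B3] = {a: +, b: ⊤, c: ⊤, d: ⊤, e: ⊤, f: ⊤}
Applying B4's transfer function to that IN value gives OUT[B4] (row B4 above).

Answer: {a: +, b: ⊤, c: ⊤, d: ⊤, e: ⊤, f: +}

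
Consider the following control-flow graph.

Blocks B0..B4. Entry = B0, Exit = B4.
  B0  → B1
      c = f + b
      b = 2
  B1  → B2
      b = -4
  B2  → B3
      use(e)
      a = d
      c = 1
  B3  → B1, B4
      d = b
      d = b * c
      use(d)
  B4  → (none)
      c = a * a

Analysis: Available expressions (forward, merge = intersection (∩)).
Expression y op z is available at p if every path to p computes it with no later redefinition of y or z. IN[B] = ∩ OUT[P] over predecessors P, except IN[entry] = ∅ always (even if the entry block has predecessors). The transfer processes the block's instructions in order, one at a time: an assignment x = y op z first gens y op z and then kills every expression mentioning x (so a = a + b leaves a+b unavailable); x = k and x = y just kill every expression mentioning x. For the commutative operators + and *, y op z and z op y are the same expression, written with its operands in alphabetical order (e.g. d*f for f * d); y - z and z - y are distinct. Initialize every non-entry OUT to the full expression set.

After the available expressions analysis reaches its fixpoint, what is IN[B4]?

Fixpoint table:
  B0:   IN={}   OUT={}
  B1:   IN={}   OUT={}
  B2:   IN={}   OUT={}
  B3:   IN={}   OUT={b*c}
  B4:   IN={b*c}   OUT={a*a}

Merge at B4: IN[B4] = OUT[B3] = {b*c}

Answer: {b*c}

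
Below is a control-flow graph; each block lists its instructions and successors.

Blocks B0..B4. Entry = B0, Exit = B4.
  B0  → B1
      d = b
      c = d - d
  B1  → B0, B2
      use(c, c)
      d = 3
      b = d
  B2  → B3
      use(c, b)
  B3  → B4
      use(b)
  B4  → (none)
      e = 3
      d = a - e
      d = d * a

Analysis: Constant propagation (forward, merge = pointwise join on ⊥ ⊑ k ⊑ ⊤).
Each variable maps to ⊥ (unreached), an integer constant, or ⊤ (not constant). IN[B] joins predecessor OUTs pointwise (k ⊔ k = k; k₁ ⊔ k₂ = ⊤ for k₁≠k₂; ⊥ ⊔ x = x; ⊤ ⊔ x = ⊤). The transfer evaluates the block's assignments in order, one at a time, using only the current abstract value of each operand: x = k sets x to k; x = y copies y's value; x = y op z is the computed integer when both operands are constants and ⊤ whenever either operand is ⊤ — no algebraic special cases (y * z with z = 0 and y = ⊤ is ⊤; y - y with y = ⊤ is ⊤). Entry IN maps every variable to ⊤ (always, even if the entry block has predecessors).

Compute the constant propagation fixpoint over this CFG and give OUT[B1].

Fixpoint table:
  B0: | IN=(all ⊤) | OUT=(all ⊤)
  B1: | IN=(all ⊤) | OUT={b:3, d:3; rest ⊤}
  B2: | IN={b:3, d:3; rest ⊤} | OUT={b:3, d:3; rest ⊤}
  B3: | IN={b:3, d:3; rest ⊤} | OUT={b:3, d:3; rest ⊤}
  B4: | IN={b:3, d:3; rest ⊤} | OUT={b:3, e:3; rest ⊤}

Merge at B1: IN[B1] = OUT[B0] = {a: ⊤, b: ⊤, c: ⊤, d: ⊤, e: ⊤, f: ⊤}
Applying B1's transfer function to that IN value gives OUT[B1] (row B1 above).

Answer: {a: ⊤, b: 3, c: ⊤, d: 3, e: ⊤, f: ⊤}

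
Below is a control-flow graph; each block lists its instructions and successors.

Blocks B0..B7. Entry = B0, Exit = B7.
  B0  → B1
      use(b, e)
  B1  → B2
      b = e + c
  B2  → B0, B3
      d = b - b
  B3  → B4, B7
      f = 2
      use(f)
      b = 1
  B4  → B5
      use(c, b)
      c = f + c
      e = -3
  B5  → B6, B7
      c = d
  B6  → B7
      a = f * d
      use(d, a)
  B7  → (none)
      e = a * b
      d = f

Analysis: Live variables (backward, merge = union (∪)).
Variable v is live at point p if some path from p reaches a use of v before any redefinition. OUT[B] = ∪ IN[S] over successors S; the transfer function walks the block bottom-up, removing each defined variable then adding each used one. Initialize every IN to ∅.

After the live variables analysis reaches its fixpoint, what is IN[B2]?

Answer: {a, b, c, e}

Working:
Converged values:
  B0:  IN={a, b, c, e}  OUT={a, c, e}
  B1:  IN={a, c, e}  OUT={a, b, c, e}
  B2:  IN={a, b, c, e}  OUT={a, b, c, d, e}
  B3:  IN={a, c, d}  OUT={a, b, c, d, f}
  B4:  IN={a, b, c, d, f}  OUT={a, b, d, f}
  B5:  IN={a, b, d, f}  OUT={a, b, d, f}
  B6:  IN={b, d, f}  OUT={a, b, f}
  B7:  IN={a, b, f}  OUT={}

Merge at B2: OUT[B2] = IN[B0] ⊔ IN[B3] = {a, b, c, d, e}
Applying B2's transfer function to that OUT value gives IN[B2] (row B2 above).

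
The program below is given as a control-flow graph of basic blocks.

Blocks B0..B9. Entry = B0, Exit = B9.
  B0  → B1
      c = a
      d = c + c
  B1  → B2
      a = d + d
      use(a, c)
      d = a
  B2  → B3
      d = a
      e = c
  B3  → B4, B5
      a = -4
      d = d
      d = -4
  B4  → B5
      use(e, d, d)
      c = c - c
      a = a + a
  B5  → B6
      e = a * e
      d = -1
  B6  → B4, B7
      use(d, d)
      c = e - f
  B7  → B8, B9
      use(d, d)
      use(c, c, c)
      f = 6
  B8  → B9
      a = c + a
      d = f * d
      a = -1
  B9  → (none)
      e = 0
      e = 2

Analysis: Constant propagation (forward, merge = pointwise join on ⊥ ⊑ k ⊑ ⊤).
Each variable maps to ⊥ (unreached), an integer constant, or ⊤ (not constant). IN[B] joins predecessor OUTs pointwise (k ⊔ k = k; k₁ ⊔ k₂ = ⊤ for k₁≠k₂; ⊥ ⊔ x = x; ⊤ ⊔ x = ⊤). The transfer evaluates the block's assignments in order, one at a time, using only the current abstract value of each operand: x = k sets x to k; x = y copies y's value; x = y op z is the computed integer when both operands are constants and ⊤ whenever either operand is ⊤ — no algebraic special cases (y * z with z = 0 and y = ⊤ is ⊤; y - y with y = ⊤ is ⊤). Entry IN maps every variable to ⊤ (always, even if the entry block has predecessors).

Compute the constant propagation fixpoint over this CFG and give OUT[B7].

Answer: {a: ⊤, b: ⊤, c: ⊤, d: -1, e: ⊤, f: 6}

Trace:
Converged values:
  B0:   IN=(all ⊤)   OUT=(all ⊤)
  B1:   IN=(all ⊤)   OUT=(all ⊤)
  B2:   IN=(all ⊤)   OUT=(all ⊤)
  B3:   IN=(all ⊤)   OUT={a:-4, d:-4; rest ⊤}
  B4:   IN=(all ⊤)   OUT=(all ⊤)
  B5:   IN=(all ⊤)   OUT={d:-1; rest ⊤}
  B6:   IN={d:-1; rest ⊤}   OUT={d:-1; rest ⊤}
  B7:   IN={d:-1; rest ⊤}   OUT={d:-1, f:6; rest ⊤}
  B8:   IN={d:-1, f:6; rest ⊤}   OUT={a:-1, d:-6, f:6; rest ⊤}
  B9:   IN={f:6; rest ⊤}   OUT={e:2, f:6; rest ⊤}

Merge at B7: IN[B7] = OUT[B6] = {a: ⊤, b: ⊤, c: ⊤, d: -1, e: ⊤, f: ⊤}
Applying B7's transfer function to that IN value gives OUT[B7] (row B7 above).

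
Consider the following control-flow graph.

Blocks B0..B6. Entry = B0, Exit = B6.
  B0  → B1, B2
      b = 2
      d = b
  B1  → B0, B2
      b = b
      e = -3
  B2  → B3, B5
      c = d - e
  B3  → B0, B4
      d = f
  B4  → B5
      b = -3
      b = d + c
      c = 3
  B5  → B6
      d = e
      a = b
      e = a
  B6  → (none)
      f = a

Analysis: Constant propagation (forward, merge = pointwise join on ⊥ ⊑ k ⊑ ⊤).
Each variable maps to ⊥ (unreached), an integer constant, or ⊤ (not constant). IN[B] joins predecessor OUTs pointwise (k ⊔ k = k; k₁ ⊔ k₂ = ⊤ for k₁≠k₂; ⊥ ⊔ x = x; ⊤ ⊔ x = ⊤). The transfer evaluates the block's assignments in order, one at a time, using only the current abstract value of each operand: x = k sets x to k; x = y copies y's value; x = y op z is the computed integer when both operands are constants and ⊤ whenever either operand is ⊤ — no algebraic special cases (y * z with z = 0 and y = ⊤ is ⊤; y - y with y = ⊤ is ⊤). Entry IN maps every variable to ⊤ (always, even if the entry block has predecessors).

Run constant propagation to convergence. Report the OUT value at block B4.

Answer: {a: ⊤, b: ⊤, c: 3, d: ⊤, e: ⊤, f: ⊤}

Trace:
Per-block solution:
  B0: | IN=(all ⊤) | OUT={b:2, d:2; rest ⊤}
  B1: | IN={b:2, d:2; rest ⊤} | OUT={b:2, d:2, e:-3; rest ⊤}
  B2: | IN={b:2, d:2; rest ⊤} | OUT={b:2, d:2; rest ⊤}
  B3: | IN={b:2, d:2; rest ⊤} | OUT={b:2; rest ⊤}
  B4: | IN={b:2; rest ⊤} | OUT={c:3; rest ⊤}
  B5: | IN=(all ⊤) | OUT=(all ⊤)
  B6: | IN=(all ⊤) | OUT=(all ⊤)

Merge at B4: IN[B4] = OUT[B3] = {a: ⊤, b: 2, c: ⊤, d: ⊤, e: ⊤, f: ⊤}
Applying B4's transfer function to that IN value gives OUT[B4] (row B4 above).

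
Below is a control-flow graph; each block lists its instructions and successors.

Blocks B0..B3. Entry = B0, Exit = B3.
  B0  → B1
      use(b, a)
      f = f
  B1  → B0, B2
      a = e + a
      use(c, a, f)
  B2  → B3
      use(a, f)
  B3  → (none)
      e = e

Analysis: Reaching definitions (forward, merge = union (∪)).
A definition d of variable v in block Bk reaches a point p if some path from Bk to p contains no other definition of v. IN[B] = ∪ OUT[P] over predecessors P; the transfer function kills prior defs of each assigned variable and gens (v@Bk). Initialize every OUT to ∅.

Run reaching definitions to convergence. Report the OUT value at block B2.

Fixpoint table:
  B0: | IN={a@B1, f@B0} | OUT={a@B1, f@B0}
  B1: | IN={a@B1, f@B0} | OUT={a@B1, f@B0}
  B2: | IN={a@B1, f@B0} | OUT={a@B1, f@B0}
  B3: | IN={a@B1, f@B0} | OUT={a@B1, e@B3, f@B0}

Merge at B2: IN[B2] = OUT[B1] = {a@B1, f@B0}
Applying B2's transfer function to that IN value gives OUT[B2] (row B2 above).

Answer: {a@B1, f@B0}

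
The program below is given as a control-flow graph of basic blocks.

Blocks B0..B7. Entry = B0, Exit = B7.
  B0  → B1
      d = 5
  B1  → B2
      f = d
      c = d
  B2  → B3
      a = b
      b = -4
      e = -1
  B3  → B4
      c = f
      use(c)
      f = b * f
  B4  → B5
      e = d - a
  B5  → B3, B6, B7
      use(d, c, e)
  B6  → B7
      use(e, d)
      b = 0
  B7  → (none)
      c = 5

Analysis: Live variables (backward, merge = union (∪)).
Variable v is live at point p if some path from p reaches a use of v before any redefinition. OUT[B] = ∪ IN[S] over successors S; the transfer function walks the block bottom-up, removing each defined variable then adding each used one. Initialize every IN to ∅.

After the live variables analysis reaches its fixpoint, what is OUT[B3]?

Fixpoint table:
  B0:   IN={b}   OUT={b, d}
  B1:   IN={b, d}   OUT={b, d, f}
  B2:   IN={b, d, f}   OUT={a, b, d, f}
  B3:   IN={a, b, d, f}   OUT={a, b, c, d, f}
  B4:   IN={a, b, c, d, f}   OUT={a, b, c, d, e, f}
  B5:   IN={a, b, c, d, e, f}   OUT={a, b, d, e, f}
  B6:   IN={d, e}   OUT={}
  B7:   IN={}   OUT={}

Merge at B3: OUT[B3] = IN[B4] = {a, b, c, d, f}

Answer: {a, b, c, d, f}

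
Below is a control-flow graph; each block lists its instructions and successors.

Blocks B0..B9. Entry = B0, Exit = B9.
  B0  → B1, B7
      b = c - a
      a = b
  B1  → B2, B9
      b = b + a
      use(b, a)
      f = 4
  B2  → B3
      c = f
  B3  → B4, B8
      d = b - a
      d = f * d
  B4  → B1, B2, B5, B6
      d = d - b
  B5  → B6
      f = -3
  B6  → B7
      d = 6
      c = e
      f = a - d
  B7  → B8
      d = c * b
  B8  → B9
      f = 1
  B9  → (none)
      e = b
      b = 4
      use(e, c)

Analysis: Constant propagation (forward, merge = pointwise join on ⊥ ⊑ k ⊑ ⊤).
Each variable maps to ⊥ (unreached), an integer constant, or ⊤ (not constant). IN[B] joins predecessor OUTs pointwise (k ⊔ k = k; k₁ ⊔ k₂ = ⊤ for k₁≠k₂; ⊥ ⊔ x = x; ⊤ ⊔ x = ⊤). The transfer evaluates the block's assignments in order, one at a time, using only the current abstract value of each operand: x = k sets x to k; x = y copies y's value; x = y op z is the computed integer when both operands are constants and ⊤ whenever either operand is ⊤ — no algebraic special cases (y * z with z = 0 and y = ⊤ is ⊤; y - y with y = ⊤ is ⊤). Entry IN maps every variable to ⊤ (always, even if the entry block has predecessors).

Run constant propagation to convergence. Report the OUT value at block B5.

Fixpoint table:
  B0: | IN=(all ⊤) | OUT=(all ⊤)
  B1: | IN=(all ⊤) | OUT={f:4; rest ⊤}
  B2: | IN={f:4; rest ⊤} | OUT={c:4, f:4; rest ⊤}
  B3: | IN={c:4, f:4; rest ⊤} | OUT={c:4, f:4; rest ⊤}
  B4: | IN={c:4, f:4; rest ⊤} | OUT={c:4, f:4; rest ⊤}
  B5: | IN={c:4, f:4; rest ⊤} | OUT={c:4, f:-3; rest ⊤}
  B6: | IN={c:4; rest ⊤} | OUT={d:6; rest ⊤}
  B7: | IN=(all ⊤) | OUT=(all ⊤)
  B8: | IN=(all ⊤) | OUT={f:1; rest ⊤}
  B9: | IN=(all ⊤) | OUT={b:4; rest ⊤}

Merge at B5: IN[B5] = OUT[B4] = {a: ⊤, b: ⊤, c: 4, d: ⊤, e: ⊤, f: 4}
Applying B5's transfer function to that IN value gives OUT[B5] (row B5 above).

Answer: {a: ⊤, b: ⊤, c: 4, d: ⊤, e: ⊤, f: -3}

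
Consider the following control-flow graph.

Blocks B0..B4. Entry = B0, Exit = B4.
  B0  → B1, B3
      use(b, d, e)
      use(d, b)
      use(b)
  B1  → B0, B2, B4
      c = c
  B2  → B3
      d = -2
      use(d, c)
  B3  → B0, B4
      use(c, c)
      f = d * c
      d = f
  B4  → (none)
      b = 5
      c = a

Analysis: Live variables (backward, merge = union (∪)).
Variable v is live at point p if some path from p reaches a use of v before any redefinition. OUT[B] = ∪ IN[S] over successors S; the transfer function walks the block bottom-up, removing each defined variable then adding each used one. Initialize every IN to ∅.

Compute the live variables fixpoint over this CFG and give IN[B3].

Converged values:
  B0:   IN={a, b, c, d, e}   OUT={a, b, c, d, e}
  B1:   IN={a, b, c, d, e}   OUT={a, b, c, d, e}
  B2:   IN={a, b, c, e}   OUT={a, b, c, d, e}
  B3:   IN={a, b, c, d, e}   OUT={a, b, c, d, e}
  B4:   IN={a}   OUT={}

Merge at B3: OUT[B3] = IN[B0] ⊔ IN[B4] = {a, b, c, d, e}
Applying B3's transfer function to that OUT value gives IN[B3] (row B3 above).

Answer: {a, b, c, d, e}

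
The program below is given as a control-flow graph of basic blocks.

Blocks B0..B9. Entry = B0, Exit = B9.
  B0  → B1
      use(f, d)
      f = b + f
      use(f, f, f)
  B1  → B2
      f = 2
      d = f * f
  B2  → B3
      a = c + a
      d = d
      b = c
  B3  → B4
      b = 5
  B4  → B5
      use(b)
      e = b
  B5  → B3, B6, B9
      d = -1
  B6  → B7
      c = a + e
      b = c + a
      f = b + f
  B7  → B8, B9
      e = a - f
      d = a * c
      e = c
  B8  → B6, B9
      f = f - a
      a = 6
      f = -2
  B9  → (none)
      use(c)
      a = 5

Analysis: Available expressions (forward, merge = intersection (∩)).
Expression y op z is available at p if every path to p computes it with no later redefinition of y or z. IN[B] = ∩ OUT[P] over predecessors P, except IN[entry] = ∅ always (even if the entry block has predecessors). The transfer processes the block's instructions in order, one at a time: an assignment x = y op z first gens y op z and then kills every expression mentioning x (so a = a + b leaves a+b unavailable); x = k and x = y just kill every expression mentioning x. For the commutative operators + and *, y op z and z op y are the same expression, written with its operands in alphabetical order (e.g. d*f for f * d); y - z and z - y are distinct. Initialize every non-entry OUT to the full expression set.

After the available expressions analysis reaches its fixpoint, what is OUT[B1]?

Per-block solution:
  B0:   IN={}   OUT={}
  B1:   IN={}   OUT={f*f}
  B2:   IN={f*f}   OUT={f*f}
  B3:   IN={f*f}   OUT={f*f}
  B4:   IN={f*f}   OUT={f*f}
  B5:   IN={f*f}   OUT={f*f}
  B6:   IN={}   OUT={a+c, a+e}
  B7:   IN={a+c, a+e}   OUT={a*c, a+c, a-f}
  B8:   IN={a*c, a+c, a-f}   OUT={}
  B9:   IN={}   OUT={}

Merge at B1: IN[B1] = OUT[B0] = {}
Applying B1's transfer function to that IN value gives OUT[B1] (row B1 above).

Answer: {f*f}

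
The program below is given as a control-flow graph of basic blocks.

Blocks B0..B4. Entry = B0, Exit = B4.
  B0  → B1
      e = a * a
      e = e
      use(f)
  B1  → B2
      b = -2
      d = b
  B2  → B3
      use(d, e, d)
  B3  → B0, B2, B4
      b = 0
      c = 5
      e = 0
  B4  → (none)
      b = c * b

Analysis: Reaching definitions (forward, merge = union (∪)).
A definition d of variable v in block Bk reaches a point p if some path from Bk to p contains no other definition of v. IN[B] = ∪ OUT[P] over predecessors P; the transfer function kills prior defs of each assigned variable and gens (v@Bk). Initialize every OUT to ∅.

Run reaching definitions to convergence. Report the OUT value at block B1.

Per-block solution:
  B0:  IN={b@B3, c@B3, d@B1, e@B3}  OUT={b@B3, c@B3, d@B1, e@B0}
  B1:  IN={b@B3, c@B3, d@B1, e@B0}  OUT={b@B1, c@B3, d@B1, e@B0}
  B2:  IN={b@B1, b@B3, c@B3, d@B1, e@B0, e@B3}  OUT={b@B1, b@B3, c@B3, d@B1, e@B0, e@B3}
  B3:  IN={b@B1, b@B3, c@B3, d@B1, e@B0, e@B3}  OUT={b@B3, c@B3, d@B1, e@B3}
  B4:  IN={b@B3, c@B3, d@B1, e@B3}  OUT={b@B4, c@B3, d@B1, e@B3}

Merge at B1: IN[B1] = OUT[B0] = {b@B3, c@B3, d@B1, e@B0}
Applying B1's transfer function to that IN value gives OUT[B1] (row B1 above).

Answer: {b@B1, c@B3, d@B1, e@B0}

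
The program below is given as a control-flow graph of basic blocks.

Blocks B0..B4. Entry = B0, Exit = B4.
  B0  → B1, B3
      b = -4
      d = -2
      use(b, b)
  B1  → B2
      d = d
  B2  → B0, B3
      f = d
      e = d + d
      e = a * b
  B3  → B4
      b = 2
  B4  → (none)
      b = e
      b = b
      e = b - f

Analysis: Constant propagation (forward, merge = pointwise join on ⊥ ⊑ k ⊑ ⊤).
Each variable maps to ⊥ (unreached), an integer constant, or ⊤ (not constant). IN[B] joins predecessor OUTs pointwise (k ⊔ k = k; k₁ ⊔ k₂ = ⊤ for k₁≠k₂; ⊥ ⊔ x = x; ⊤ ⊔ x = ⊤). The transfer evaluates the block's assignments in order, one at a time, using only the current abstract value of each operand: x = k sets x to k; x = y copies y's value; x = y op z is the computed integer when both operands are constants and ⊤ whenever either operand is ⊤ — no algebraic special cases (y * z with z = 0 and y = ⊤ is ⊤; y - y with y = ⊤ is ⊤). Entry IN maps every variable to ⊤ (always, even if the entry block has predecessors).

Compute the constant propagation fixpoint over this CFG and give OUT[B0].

Answer: {a: ⊤, b: -4, c: ⊤, d: -2, e: ⊤, f: ⊤}

Derivation:
Converged values:
  B0:  IN=(all ⊤)  OUT={b:-4, d:-2; rest ⊤}
  B1:  IN={b:-4, d:-2; rest ⊤}  OUT={b:-4, d:-2; rest ⊤}
  B2:  IN={b:-4, d:-2; rest ⊤}  OUT={b:-4, d:-2, f:-2; rest ⊤}
  B3:  IN={b:-4, d:-2; rest ⊤}  OUT={b:2, d:-2; rest ⊤}
  B4:  IN={b:2, d:-2; rest ⊤}  OUT={d:-2; rest ⊤}

Merge at B0 (entry node, so the boundary value (all ⊤) is joined with the incoming edge(s)): IN[B0] = (all ⊤) ⊔ OUT[B2] = {a: ⊤, b: ⊤, c: ⊤, d: ⊤, e: ⊤, f: ⊤}
Applying B0's transfer function to that IN value gives OUT[B0] (row B0 above).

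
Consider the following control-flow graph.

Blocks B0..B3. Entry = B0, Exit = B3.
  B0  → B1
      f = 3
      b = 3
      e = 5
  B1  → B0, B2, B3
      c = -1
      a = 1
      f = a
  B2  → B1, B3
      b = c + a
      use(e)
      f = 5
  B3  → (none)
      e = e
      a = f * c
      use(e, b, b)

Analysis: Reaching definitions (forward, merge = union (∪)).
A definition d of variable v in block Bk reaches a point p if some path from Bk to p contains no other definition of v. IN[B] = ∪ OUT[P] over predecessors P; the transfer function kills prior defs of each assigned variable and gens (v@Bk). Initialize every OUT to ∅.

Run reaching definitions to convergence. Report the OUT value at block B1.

Answer: {a@B1, b@B0, b@B2, c@B1, e@B0, f@B1}

Derivation:
Per-block solution:
  B0:   IN={a@B1, b@B0, b@B2, c@B1, e@B0, f@B1}   OUT={a@B1, b@B0, c@B1, e@B0, f@B0}
  B1:   IN={a@B1, b@B0, b@B2, c@B1, e@B0, f@B0, f@B2}   OUT={a@B1, b@B0, b@B2, c@B1, e@B0, f@B1}
  B2:   IN={a@B1, b@B0, b@B2, c@B1, e@B0, f@B1}   OUT={a@B1, b@B2, c@B1, e@B0, f@B2}
  B3:   IN={a@B1, b@B0, b@B2, c@B1, e@B0, f@B1, f@B2}   OUT={a@B3, b@B0, b@B2, c@B1, e@B3, f@B1, f@B2}

Merge at B1: IN[B1] = OUT[B0] ⊔ OUT[B2] = {a@B1, b@B0, b@B2, c@B1, e@B0, f@B0, f@B2}
Applying B1's transfer function to that IN value gives OUT[B1] (row B1 above).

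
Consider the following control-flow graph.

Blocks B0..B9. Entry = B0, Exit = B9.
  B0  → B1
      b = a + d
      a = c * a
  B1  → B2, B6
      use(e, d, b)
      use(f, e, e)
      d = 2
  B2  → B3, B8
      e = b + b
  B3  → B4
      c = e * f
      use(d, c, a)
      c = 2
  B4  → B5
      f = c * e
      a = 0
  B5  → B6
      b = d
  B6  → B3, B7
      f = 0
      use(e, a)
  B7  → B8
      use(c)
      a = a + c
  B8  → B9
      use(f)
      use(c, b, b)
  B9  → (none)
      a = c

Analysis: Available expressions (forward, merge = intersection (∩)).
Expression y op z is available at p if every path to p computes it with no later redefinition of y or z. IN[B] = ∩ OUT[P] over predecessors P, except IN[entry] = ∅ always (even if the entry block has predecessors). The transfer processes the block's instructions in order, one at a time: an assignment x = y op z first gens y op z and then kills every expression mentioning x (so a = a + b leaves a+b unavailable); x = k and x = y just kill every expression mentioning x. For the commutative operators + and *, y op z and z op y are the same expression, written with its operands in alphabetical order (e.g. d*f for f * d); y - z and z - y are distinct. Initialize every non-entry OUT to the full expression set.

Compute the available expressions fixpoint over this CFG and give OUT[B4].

Answer: {c*e}

Trace:
Fixpoint table:
  B0:   IN={}   OUT={}
  B1:   IN={}   OUT={}
  B2:   IN={}   OUT={b+b}
  B3:   IN={}   OUT={e*f}
  B4:   IN={e*f}   OUT={c*e}
  B5:   IN={c*e}   OUT={c*e}
  B6:   IN={}   OUT={}
  B7:   IN={}   OUT={}
  B8:   IN={}   OUT={}
  B9:   IN={}   OUT={}

Merge at B4: IN[B4] = OUT[B3] = {e*f}
Applying B4's transfer function to that IN value gives OUT[B4] (row B4 above).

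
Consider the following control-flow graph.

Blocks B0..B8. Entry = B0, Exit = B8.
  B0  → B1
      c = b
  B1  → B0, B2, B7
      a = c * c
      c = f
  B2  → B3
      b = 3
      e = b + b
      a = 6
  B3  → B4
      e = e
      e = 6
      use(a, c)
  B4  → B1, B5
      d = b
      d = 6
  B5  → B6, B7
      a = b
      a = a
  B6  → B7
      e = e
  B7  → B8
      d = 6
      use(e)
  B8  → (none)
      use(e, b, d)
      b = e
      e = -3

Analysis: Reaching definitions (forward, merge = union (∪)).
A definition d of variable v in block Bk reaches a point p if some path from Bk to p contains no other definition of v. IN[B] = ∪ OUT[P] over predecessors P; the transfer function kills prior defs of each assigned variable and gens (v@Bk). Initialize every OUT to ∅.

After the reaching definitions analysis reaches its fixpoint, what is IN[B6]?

Converged values:
  B0:   IN={a@B1, b@B2, c@B1, d@B4, e@B3}   OUT={a@B1, b@B2, c@B0, d@B4, e@B3}
  B1:   IN={a@B1, a@B2, b@B2, c@B0, c@B1, d@B4, e@B3}   OUT={a@B1, b@B2, c@B1, d@B4, e@B3}
  B2:   IN={a@B1, b@B2, c@B1, d@B4, e@B3}   OUT={a@B2, b@B2, c@B1, d@B4, e@B2}
  B3:   IN={a@B2, b@B2, c@B1, d@B4, e@B2}   OUT={a@B2, b@B2, c@B1, d@B4, e@B3}
  B4:   IN={a@B2, b@B2, c@B1, d@B4, e@B3}   OUT={a@B2, b@B2, c@B1, d@B4, e@B3}
  B5:   IN={a@B2, b@B2, c@B1, d@B4, e@B3}   OUT={a@B5, b@B2, c@B1, d@B4, e@B3}
  B6:   IN={a@B5, b@B2, c@B1, d@B4, e@B3}   OUT={a@B5, b@B2, c@B1, d@B4, e@B6}
  B7:   IN={a@B1, a@B5, b@B2, c@B1, d@B4, e@B3, e@B6}   OUT={a@B1, a@B5, b@B2, c@B1, d@B7, e@B3, e@B6}
  B8:   IN={a@B1, a@B5, b@B2, c@B1, d@B7, e@B3, e@B6}   OUT={a@B1, a@B5, b@B8, c@B1, d@B7, e@B8}

Merge at B6: IN[B6] = OUT[B5] = {a@B5, b@B2, c@B1, d@B4, e@B3}

Answer: {a@B5, b@B2, c@B1, d@B4, e@B3}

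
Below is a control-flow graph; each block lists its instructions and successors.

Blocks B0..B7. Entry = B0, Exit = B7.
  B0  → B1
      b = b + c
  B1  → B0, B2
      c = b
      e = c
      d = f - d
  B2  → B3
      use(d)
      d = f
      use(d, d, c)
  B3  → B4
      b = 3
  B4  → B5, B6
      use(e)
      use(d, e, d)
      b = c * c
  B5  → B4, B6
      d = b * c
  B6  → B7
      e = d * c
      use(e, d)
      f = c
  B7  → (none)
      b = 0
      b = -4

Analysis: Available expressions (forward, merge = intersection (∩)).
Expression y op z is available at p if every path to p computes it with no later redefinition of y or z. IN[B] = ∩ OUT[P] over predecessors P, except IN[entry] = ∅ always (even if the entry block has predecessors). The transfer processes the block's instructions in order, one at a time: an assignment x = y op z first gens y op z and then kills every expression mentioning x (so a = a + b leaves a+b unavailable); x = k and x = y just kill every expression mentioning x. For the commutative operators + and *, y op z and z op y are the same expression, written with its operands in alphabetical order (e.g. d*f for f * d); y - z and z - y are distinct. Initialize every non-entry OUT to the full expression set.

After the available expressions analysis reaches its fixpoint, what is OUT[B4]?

Answer: {c*c}

Trace:
Converged values:
  B0:  IN={}  OUT={}
  B1:  IN={}  OUT={}
  B2:  IN={}  OUT={}
  B3:  IN={}  OUT={}
  B4:  IN={}  OUT={c*c}
  B5:  IN={c*c}  OUT={b*c, c*c}
  B6:  IN={c*c}  OUT={c*c, c*d}
  B7:  IN={c*c, c*d}  OUT={c*c, c*d}

Merge at B4: IN[B4] = OUT[B3] ∩ OUT[B5] = {}
Applying B4's transfer function to that IN value gives OUT[B4] (row B4 above).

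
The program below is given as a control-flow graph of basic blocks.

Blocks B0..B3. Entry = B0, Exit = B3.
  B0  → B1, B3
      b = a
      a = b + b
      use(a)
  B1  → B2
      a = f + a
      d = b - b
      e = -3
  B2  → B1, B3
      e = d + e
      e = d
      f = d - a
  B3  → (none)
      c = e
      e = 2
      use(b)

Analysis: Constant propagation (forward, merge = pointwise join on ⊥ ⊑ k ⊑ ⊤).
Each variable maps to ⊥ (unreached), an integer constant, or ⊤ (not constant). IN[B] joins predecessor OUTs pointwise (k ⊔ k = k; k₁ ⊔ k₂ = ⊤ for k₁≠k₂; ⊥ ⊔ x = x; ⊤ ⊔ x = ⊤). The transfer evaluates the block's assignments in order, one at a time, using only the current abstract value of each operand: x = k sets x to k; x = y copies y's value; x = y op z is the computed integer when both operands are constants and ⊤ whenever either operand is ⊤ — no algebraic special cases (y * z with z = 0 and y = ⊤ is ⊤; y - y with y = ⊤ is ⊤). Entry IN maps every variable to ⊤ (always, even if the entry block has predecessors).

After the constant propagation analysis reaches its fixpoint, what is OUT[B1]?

Converged values:
  B0:   IN=(all ⊤)   OUT=(all ⊤)
  B1:   IN=(all ⊤)   OUT={e:-3; rest ⊤}
  B2:   IN={e:-3; rest ⊤}   OUT=(all ⊤)
  B3:   IN=(all ⊤)   OUT={e:2; rest ⊤}

Merge at B1: IN[B1] = OUT[B0] ⊔ OUT[B2] = {a: ⊤, b: ⊤, c: ⊤, d: ⊤, e: ⊤, f: ⊤}
Applying B1's transfer function to that IN value gives OUT[B1] (row B1 above).

Answer: {a: ⊤, b: ⊤, c: ⊤, d: ⊤, e: -3, f: ⊤}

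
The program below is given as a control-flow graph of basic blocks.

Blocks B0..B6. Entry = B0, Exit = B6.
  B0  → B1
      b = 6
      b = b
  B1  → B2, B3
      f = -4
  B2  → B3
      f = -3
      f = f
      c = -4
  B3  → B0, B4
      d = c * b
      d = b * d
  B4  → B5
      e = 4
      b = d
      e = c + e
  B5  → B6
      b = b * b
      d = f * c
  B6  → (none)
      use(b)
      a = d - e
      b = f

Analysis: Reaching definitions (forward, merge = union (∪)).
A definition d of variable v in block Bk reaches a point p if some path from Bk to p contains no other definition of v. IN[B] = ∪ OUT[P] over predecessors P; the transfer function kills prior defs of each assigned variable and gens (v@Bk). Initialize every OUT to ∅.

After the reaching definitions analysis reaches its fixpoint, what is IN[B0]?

Per-block solution:
  B0: | IN={b@B0, c@B2, d@B3, f@B1, f@B2} | OUT={b@B0, c@B2, d@B3, f@B1, f@B2}
  B1: | IN={b@B0, c@B2, d@B3, f@B1, f@B2} | OUT={b@B0, c@B2, d@B3, f@B1}
  B2: | IN={b@B0, c@B2, d@B3, f@B1} | OUT={b@B0, c@B2, d@B3, f@B2}
  B3: | IN={b@B0, c@B2, d@B3, f@B1, f@B2} | OUT={b@B0, c@B2, d@B3, f@B1, f@B2}
  B4: | IN={b@B0, c@B2, d@B3, f@B1, f@B2} | OUT={b@B4, c@B2, d@B3, e@B4, f@B1, f@B2}
  B5: | IN={b@B4, c@B2, d@B3, e@B4, f@B1, f@B2} | OUT={b@B5, c@B2, d@B5, e@B4, f@B1, f@B2}
  B6: | IN={b@B5, c@B2, d@B5, e@B4, f@B1, f@B2} | OUT={a@B6, b@B6, c@B2, d@B5, e@B4, f@B1, f@B2}

Merge at B0 (entry node, so the boundary value {} is joined with the incoming edge(s)): IN[B0] = {} ⊔ OUT[B3] = {b@B0, c@B2, d@B3, f@B1, f@B2}

Answer: {b@B0, c@B2, d@B3, f@B1, f@B2}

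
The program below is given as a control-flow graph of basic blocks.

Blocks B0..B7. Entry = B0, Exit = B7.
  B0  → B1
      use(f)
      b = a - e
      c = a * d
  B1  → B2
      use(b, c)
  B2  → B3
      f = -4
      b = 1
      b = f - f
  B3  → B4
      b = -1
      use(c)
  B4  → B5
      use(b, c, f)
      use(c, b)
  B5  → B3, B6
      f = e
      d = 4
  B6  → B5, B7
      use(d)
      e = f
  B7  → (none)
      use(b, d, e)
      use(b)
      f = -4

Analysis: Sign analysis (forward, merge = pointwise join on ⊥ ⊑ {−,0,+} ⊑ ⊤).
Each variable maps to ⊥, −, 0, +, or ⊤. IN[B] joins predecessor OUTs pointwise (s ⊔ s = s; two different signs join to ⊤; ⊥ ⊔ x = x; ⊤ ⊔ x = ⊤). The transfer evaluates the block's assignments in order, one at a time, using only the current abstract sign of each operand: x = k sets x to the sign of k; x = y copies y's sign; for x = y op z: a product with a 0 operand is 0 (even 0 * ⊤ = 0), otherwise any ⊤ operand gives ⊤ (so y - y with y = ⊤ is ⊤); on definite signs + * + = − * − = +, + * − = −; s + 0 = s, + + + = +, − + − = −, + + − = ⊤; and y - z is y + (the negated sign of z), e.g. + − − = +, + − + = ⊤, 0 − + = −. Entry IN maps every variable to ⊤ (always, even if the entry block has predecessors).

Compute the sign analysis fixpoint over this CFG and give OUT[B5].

Answer: {a: ⊤, b: -, c: ⊤, d: +, e: ⊤, f: ⊤}

Working:
Per-block solution:
  B0:   IN=(all ⊤)   OUT=(all ⊤)
  B1:   IN=(all ⊤)   OUT=(all ⊤)
  B2:   IN=(all ⊤)   OUT={f:-; rest ⊤}
  B3:   IN=(all ⊤)   OUT={b:-; rest ⊤}
  B4:   IN={b:-; rest ⊤}   OUT={b:-; rest ⊤}
  B5:   IN={b:-; rest ⊤}   OUT={b:-, d:+; rest ⊤}
  B6:   IN={b:-, d:+; rest ⊤}   OUT={b:-, d:+; rest ⊤}
  B7:   IN={b:-, d:+; rest ⊤}   OUT={b:-, d:+, f:-; rest ⊤}

Merge at B5: IN[B5] = OUT[B4] ⊔ OUT[B6] = {a: ⊤, b: -, c: ⊤, d: ⊤, e: ⊤, f: ⊤}
Applying B5's transfer function to that IN value gives OUT[B5] (row B5 above).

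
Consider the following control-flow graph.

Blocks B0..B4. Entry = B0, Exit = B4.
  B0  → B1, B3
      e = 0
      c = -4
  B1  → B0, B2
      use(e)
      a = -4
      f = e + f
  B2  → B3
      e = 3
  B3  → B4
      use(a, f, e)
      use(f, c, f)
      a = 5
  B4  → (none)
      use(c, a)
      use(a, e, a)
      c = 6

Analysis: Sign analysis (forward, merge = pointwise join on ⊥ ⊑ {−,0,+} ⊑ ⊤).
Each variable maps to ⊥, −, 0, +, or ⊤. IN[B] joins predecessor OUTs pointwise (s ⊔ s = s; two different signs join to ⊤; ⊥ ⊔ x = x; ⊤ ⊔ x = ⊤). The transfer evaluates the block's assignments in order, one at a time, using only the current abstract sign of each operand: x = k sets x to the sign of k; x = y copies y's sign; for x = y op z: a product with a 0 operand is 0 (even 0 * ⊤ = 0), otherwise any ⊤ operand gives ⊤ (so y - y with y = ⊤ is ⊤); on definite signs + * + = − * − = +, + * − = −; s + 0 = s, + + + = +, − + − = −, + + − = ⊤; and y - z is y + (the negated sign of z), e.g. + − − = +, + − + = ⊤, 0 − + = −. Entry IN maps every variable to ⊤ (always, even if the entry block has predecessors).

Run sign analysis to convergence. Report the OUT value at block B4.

Converged values:
  B0:   IN=(all ⊤)   OUT={c:-, e:0; rest ⊤}
  B1:   IN={c:-, e:0; rest ⊤}   OUT={a:-, c:-, e:0; rest ⊤}
  B2:   IN={a:-, c:-, e:0; rest ⊤}   OUT={a:-, c:-, e:+; rest ⊤}
  B3:   IN={c:-; rest ⊤}   OUT={a:+, c:-; rest ⊤}
  B4:   IN={a:+, c:-; rest ⊤}   OUT={a:+, c:+; rest ⊤}

Merge at B4: IN[B4] = OUT[B3] = {a: +, b: ⊤, c: -, d: ⊤, e: ⊤, f: ⊤}
Applying B4's transfer function to that IN value gives OUT[B4] (row B4 above).

Answer: {a: +, b: ⊤, c: +, d: ⊤, e: ⊤, f: ⊤}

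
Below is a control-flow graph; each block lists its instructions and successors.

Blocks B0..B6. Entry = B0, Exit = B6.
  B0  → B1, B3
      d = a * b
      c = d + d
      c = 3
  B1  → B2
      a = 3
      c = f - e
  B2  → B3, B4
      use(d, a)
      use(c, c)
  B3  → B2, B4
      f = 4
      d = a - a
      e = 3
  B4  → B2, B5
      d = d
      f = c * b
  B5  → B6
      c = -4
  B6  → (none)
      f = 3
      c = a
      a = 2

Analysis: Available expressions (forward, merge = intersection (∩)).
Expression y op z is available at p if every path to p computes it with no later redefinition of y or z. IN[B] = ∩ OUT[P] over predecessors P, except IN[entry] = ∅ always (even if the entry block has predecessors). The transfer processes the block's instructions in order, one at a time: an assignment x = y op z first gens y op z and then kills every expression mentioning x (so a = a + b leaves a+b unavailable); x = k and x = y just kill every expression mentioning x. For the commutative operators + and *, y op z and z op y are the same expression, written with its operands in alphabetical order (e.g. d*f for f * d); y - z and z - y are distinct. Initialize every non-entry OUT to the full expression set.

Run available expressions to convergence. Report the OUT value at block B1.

Answer: {d+d, f-e}

Trace:
Converged values:
  B0:  IN={}  OUT={a*b, d+d}
  B1:  IN={a*b, d+d}  OUT={d+d, f-e}
  B2:  IN={}  OUT={}
  B3:  IN={}  OUT={a-a}
  B4:  IN={}  OUT={b*c}
  B5:  IN={b*c}  OUT={}
  B6:  IN={}  OUT={}

Merge at B1: IN[B1] = OUT[B0] = {a*b, d+d}
Applying B1's transfer function to that IN value gives OUT[B1] (row B1 above).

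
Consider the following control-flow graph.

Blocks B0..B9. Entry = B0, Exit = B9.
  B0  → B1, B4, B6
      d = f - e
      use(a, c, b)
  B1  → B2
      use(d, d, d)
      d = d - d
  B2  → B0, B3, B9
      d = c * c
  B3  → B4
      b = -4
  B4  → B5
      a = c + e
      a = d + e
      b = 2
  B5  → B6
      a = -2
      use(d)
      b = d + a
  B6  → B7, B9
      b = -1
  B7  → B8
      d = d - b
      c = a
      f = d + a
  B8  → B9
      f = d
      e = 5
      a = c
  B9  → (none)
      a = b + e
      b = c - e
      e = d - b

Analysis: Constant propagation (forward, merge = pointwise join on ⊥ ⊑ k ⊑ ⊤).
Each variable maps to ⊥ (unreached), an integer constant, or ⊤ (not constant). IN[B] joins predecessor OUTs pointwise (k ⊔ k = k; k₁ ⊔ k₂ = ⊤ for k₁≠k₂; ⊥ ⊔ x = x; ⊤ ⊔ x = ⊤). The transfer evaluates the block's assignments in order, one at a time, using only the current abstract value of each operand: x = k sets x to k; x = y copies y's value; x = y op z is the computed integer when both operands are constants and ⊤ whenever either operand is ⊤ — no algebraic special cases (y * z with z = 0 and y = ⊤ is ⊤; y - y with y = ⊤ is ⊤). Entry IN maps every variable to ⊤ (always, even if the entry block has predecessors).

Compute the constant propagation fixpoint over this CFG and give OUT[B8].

Answer: {a: ⊤, b: -1, c: ⊤, d: ⊤, e: 5, f: ⊤}

Working:
Fixpoint table:
  B0: | IN=(all ⊤) | OUT=(all ⊤)
  B1: | IN=(all ⊤) | OUT=(all ⊤)
  B2: | IN=(all ⊤) | OUT=(all ⊤)
  B3: | IN=(all ⊤) | OUT={b:-4; rest ⊤}
  B4: | IN=(all ⊤) | OUT={b:2; rest ⊤}
  B5: | IN={b:2; rest ⊤} | OUT={a:-2; rest ⊤}
  B6: | IN=(all ⊤) | OUT={b:-1; rest ⊤}
  B7: | IN={b:-1; rest ⊤} | OUT={b:-1; rest ⊤}
  B8: | IN={b:-1; rest ⊤} | OUT={b:-1, e:5; rest ⊤}
  B9: | IN=(all ⊤) | OUT=(all ⊤)

Merge at B8: IN[B8] = OUT[B7] = {a: ⊤, b: -1, c: ⊤, d: ⊤, e: ⊤, f: ⊤}
Applying B8's transfer function to that IN value gives OUT[B8] (row B8 above).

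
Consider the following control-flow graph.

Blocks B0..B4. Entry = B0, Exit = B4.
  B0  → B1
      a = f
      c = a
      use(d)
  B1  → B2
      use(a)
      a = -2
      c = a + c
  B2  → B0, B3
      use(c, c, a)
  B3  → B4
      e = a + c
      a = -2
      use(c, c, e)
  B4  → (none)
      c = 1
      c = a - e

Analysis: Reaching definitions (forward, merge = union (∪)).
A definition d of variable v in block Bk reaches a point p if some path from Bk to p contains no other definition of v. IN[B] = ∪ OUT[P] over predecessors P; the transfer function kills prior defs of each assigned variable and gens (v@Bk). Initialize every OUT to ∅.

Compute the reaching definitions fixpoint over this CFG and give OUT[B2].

Answer: {a@B1, c@B1}

Working:
Fixpoint table:
  B0:  IN={a@B1, c@B1}  OUT={a@B0, c@B0}
  B1:  IN={a@B0, c@B0}  OUT={a@B1, c@B1}
  B2:  IN={a@B1, c@B1}  OUT={a@B1, c@B1}
  B3:  IN={a@B1, c@B1}  OUT={a@B3, c@B1, e@B3}
  B4:  IN={a@B3, c@B1, e@B3}  OUT={a@B3, c@B4, e@B3}

Merge at B2: IN[B2] = OUT[B1] = {a@B1, c@B1}
Applying B2's transfer function to that IN value gives OUT[B2] (row B2 above).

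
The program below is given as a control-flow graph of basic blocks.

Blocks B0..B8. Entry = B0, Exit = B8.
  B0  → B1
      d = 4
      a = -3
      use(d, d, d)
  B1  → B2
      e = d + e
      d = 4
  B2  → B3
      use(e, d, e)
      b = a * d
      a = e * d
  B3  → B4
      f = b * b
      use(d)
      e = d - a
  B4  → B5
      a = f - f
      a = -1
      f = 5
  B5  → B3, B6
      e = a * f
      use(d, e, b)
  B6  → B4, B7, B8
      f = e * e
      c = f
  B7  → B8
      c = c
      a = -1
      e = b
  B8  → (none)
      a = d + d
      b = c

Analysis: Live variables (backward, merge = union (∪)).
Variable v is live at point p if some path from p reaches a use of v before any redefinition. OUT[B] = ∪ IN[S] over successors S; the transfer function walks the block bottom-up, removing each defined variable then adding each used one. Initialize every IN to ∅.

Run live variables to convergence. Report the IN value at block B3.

Per-block solution:
  B0:   IN={e}   OUT={a, d, e}
  B1:   IN={a, d, e}   OUT={a, d, e}
  B2:   IN={a, d, e}   OUT={a, b, d}
  B3:   IN={a, b, d}   OUT={b, d, f}
  B4:   IN={b, d, f}   OUT={a, b, d, f}
  B5:   IN={a, b, d, f}   OUT={a, b, d, e}
  B6:   IN={b, d, e}   OUT={b, c, d, f}
  B7:   IN={b, c, d}   OUT={c, d}
  B8:   IN={c, d}   OUT={}

Merge at B3: OUT[B3] = IN[B4] = {b, d, f}
Applying B3's transfer function to that OUT value gives IN[B3] (row B3 above).

Answer: {a, b, d}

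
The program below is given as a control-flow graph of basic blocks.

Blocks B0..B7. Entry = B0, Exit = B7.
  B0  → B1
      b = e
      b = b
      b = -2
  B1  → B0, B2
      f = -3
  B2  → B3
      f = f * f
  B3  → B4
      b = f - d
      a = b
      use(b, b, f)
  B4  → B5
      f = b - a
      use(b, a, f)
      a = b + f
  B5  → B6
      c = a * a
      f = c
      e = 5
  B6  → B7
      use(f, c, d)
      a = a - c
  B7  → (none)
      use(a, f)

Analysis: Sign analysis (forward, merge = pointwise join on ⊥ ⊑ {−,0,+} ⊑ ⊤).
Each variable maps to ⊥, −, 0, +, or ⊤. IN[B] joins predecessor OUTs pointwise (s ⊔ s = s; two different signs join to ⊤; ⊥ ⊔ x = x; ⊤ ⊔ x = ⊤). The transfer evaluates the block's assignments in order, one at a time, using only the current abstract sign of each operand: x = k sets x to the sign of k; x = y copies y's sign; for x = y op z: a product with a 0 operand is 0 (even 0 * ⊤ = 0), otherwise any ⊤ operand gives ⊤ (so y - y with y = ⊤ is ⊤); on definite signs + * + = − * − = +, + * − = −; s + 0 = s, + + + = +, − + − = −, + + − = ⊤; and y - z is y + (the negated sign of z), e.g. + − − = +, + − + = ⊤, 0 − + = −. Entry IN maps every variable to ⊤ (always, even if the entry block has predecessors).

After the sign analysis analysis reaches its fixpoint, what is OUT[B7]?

Fixpoint table:
  B0:  IN=(all ⊤)  OUT={b:-; rest ⊤}
  B1:  IN={b:-; rest ⊤}  OUT={b:-, f:-; rest ⊤}
  B2:  IN={b:-, f:-; rest ⊤}  OUT={b:-, f:+; rest ⊤}
  B3:  IN={b:-, f:+; rest ⊤}  OUT={f:+; rest ⊤}
  B4:  IN={f:+; rest ⊤}  OUT=(all ⊤)
  B5:  IN=(all ⊤)  OUT={e:+; rest ⊤}
  B6:  IN={e:+; rest ⊤}  OUT={e:+; rest ⊤}
  B7:  IN={e:+; rest ⊤}  OUT={e:+; rest ⊤}

Merge at B7: IN[B7] = OUT[B6] = {a: ⊤, b: ⊤, c: ⊤, d: ⊤, e: +, f: ⊤}
Applying B7's transfer function to that IN value gives OUT[B7] (row B7 above).

Answer: {a: ⊤, b: ⊤, c: ⊤, d: ⊤, e: +, f: ⊤}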